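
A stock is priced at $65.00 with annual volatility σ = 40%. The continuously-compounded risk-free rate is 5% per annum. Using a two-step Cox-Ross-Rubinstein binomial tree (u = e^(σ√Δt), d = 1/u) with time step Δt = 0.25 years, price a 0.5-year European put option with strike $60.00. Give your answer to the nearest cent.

$4.31

CRR parameters: u = e^(σ√Δt) = e^(0.4·√0.25) = 1.2214, d = 1/u = 0.8187
Per-period rate: rΔt = 0.05·0.25 = 0.0125, so R = e^0.0125 = 1.0126
Risk-neutral probability p = (e^0.0125 − 0.8187)/(1.2214 − 0.8187) = 0.1938/0.4027 = 0.4814
Terminal stock prices: S_uu = 96.97, S_ud = 65, S_dd = 43.57
Terminal payoffs (K − S): max(-36.97, 0) = 0, max(-5, 0) = 0, max(16.43, 0) = 16.43
Node u (S = 79.39): V_u = e^(−0.0125)·[0.4814·0.0000 + 0.5186·0.0000] = 0.0000
Node d (S = 53.22): V_d = e^(−0.0125)·[0.4814·0.0000 + 0.5186·16.4292] = 8.4143
Node 0 (S = 65): V_0 = e^(−0.0125)·[0.4814·0.0000 + 0.5186·8.4143] = 4.3094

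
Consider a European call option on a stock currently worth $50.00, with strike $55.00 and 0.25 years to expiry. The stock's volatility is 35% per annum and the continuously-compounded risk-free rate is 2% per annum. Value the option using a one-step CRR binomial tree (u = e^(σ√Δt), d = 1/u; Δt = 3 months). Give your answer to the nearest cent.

CRR parameters: u = e^(σ√Δt) = e^(0.35·√0.25) = 1.1912, d = 1/u = 0.8395
Per-period rate: rΔt = 0.02·0.25 = 0.005, so R = e^0.005 = 1.0050
Risk-neutral probability p = (e^0.005 − 0.8395)/(1.1912 − 0.8395) = 0.1656/0.3518 = 0.4706
Terminal stock prices: S_u = 59.56, S_d = 41.97
Terminal payoffs (S − K): max(4.562, 0) = 4.562, max(-13.03, 0) = 0
Node 0 (S = 50): V_0 = e^(−0.005)·[0.4706·4.5623 + 0.5294·0.0000] = 2.1364

$2.14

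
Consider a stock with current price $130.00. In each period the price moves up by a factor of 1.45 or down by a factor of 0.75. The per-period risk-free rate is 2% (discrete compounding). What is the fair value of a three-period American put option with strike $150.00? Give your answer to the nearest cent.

Risk-neutral probability p = (1 + 0.02 − 0.75)/(1.45 − 0.75) = 0.2700/0.7000 = 0.3857
Terminal stock prices: S_uuu = 396.3, S_uud = 205, S_udd = 106, S_ddd = 54.84
Terminal payoffs (K − S): max(-246.3, 0) = 0, max(-54.99, 0) = 0, max(43.97, 0) = 43.97, max(95.16, 0) = 95.16
Node uu (S = 273.3): continuation = 1/1.02·[0.3857·0.0000 + 0.6143·0.0000] = 0.0000; exercise value = 0.0000 ≤ continuation, so V_uu = 0.0000
Node ud (S = 141.4): continuation = 1/1.02·[0.3857·0.0000 + 0.6143·43.9688] = 26.4798; exercise value = 8.6250 ≤ continuation, so V_ud = 26.4798
Node dd (S = 73.12): continuation = 1/1.02·[0.3857·43.9688 + 0.6143·95.1562] = 73.9338; exercise value = 76.8750 > continuation, so V_dd = 76.8750 (exercise)
Node u (S = 188.5): continuation = 1/1.02·[0.3857·0.0000 + 0.6143·26.4798] = 15.9472; exercise value = 0.0000 ≤ continuation, so V_u = 15.9472
Node d (S = 97.5): continuation = 1/1.02·[0.3857·26.4798 + 0.6143·76.8750] = 56.3106; exercise value = 52.5000 ≤ continuation, so V_d = 56.3106
Node 0 (S = 130): continuation = 1/1.02·[0.3857·15.9472 + 0.6143·56.3106] = 39.9430; exercise value = 20.0000 ≤ continuation, so V_0 = 39.9430

$39.94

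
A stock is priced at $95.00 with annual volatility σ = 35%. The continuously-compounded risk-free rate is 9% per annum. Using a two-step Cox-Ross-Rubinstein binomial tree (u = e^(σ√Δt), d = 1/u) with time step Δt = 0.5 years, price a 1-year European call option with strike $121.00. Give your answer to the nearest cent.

CRR parameters: u = e^(σ√Δt) = e^(0.35·√0.5) = 1.2808, d = 1/u = 0.7808
Per-period rate: rΔt = 0.09·0.5 = 0.045, so R = e^0.045 = 1.0460
Risk-neutral probability p = (e^0.045 − 0.7808)/(1.2808 − 0.7808) = 0.2653/0.5000 = 0.5305
Terminal stock prices: S_uu = 155.8, S_ud = 95, S_dd = 57.91
Terminal payoffs (S − K): max(34.84, 0) = 34.84, max(-26, 0) = 0, max(-63.09, 0) = 0
Node u (S = 121.7): V_u = e^(−0.045)·[0.5305·34.8434 + 0.4695·0.0000] = 17.6707
Node d (S = 74.17): V_d = e^(−0.045)·[0.5305·0.0000 + 0.4695·0.0000] = 0.0000
Node 0 (S = 95): V_0 = e^(−0.045)·[0.5305·17.6707 + 0.4695·0.0000] = 8.9617

$8.96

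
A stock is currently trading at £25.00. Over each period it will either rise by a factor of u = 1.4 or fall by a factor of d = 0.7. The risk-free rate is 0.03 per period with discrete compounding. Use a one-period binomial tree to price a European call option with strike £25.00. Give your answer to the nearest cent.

Risk-neutral probability p = (1 + 0.03 − 0.7)/(1.4 − 0.7) = 0.3300/0.7000 = 0.4714
Terminal stock prices: S_u = 35, S_d = 17.5
Terminal payoffs (S − K): max(10, 0) = 10, max(-7.5, 0) = 0
Node 0 (S = 25): V_0 = 1/1.03·[0.4714·10.0000 + 0.5286·0.0000] = 4.5770

£4.58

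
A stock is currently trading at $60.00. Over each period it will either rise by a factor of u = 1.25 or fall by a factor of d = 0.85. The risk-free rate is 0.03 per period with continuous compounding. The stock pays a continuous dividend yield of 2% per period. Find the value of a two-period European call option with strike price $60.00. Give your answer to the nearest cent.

Per-period risk-free factor R = e^0.03 = 1.0305; dividend-adjusted growth = e^(0.03−0.02) = 1.0101.
Risk-neutral probability p = (1.0101 − 0.85)/(1.25 − 0.85) = 0.1601/0.4000 = 0.4001
Terminal stock prices: S_uu = 93.75, S_ud = 63.75, S_dd = 43.35
Terminal payoffs (S − K): max(33.75, 0) = 33.75, max(3.75, 0) = 3.75, max(-16.65, 0) = 0
Node u (S = 75): V_u = e^(−0.03)·[0.4001·33.7500 + 0.5999·3.7500] = 15.2882
Node d (S = 51): V_d = e^(−0.03)·[0.4001·3.7500 + 0.5999·0.0000] = 1.4561
Node 0 (S = 60): V_0 = e^(−0.03)·[0.4001·15.2882 + 0.5999·1.4561] = 6.7841

$6.78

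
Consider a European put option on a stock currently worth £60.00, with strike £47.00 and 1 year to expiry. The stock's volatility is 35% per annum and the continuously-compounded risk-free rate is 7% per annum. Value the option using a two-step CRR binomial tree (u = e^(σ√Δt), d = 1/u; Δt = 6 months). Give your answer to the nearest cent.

CRR parameters: u = e^(σ√Δt) = e^(0.35·√0.5) = 1.2808, d = 1/u = 0.7808
Per-period rate: rΔt = 0.07·0.5 = 0.035, so R = e^0.035 = 1.0356
Risk-neutral probability p = (e^0.035 − 0.7808)/(1.2808 − 0.7808) = 0.2549/0.5000 = 0.5097
Terminal stock prices: S_uu = 98.43, S_ud = 60, S_dd = 36.58
Terminal payoffs (K − S): max(-51.43, 0) = 0, max(-13, 0) = 0, max(10.42, 0) = 10.42
Node u (S = 76.85): V_u = e^(−0.035)·[0.5097·0.0000 + 0.4903·0.0000] = 0.0000
Node d (S = 46.85): V_d = e^(−0.035)·[0.5097·0.0000 + 0.4903·10.4248] = 4.9357
Node 0 (S = 60): V_0 = e^(−0.035)·[0.5097·0.0000 + 0.4903·4.9357] = 2.3369

£2.34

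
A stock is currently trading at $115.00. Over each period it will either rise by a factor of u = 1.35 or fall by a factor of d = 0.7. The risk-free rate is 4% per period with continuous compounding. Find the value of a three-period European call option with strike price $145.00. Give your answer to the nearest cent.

Risk-neutral probability p = (e^0.04 − 0.7)/(1.35 − 0.7) = 0.3408/0.6500 = 0.5243
Terminal stock prices: S_uuu = 282.9, S_uud = 146.7, S_udd = 76.07, S_ddd = 39.44
Terminal payoffs (S − K): max(137.9, 0) = 137.9, max(1.711, 0) = 1.711, max(-68.93, 0) = 0, max(-105.6, 0) = 0
Node uu (S = 209.6): V_uu = e^(−0.04)·[0.5243·137.9431 + 0.4757·1.7113] = 70.2730
Node ud (S = 108.7): V_ud = e^(−0.04)·[0.5243·1.7113 + 0.4757·0.0000] = 0.8621
Node dd (S = 56.35): V_dd = e^(−0.04)·[0.5243·0.0000 + 0.4757·0.0000] = 0.0000
Node u (S = 155.2): V_u = e^(−0.04)·[0.5243·70.2730 + 0.4757·0.8621] = 35.7951
Node d (S = 80.5): V_d = e^(−0.04)·[0.5243·0.8621 + 0.4757·0.0000] = 0.4343
Node 0 (S = 115): V_0 = e^(−0.04)·[0.5243·35.7951 + 0.4757·0.4343] = 18.2308

$18.23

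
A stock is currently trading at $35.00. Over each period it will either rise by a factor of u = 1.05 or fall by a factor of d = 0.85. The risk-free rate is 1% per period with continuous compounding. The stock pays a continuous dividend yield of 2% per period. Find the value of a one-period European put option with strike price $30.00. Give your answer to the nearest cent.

$0.07

Per-period risk-free factor R = e^0.01 = 1.0101; dividend-adjusted growth = e^(0.01−0.02) = 0.9900.
Risk-neutral probability p = (0.9900 − 0.85)/(1.05 − 0.85) = 0.1400/0.2000 = 0.7002
Terminal stock prices: S_u = 36.75, S_d = 29.75
Terminal payoffs (K − S): max(-6.75, 0) = 0, max(0.25, 0) = 0.25
Node 0 (S = 35): V_0 = e^(−0.01)·[0.7002·0.0000 + 0.2998·0.2500] = 0.0742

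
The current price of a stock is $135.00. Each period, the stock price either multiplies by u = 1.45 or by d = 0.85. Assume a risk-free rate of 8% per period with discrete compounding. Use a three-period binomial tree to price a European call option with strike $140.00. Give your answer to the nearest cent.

$34.49

Risk-neutral probability p = (1 + 0.08 − 0.85)/(1.45 − 0.85) = 0.2300/0.6000 = 0.3833
Terminal stock prices: S_uuu = 411.6, S_uud = 241.3, S_udd = 141.4, S_ddd = 82.91
Terminal payoffs (S − K): max(271.6, 0) = 271.6, max(101.3, 0) = 101.3, max(1.429, 0) = 1.429, max(-57.09, 0) = 0
Node uu (S = 283.8): V_uu = 1/1.08·[0.3833·271.5644 + 0.6167·101.2619] = 154.2079
Node ud (S = 166.4): V_ud = 1/1.08·[0.3833·101.2619 + 0.6167·1.4294] = 36.7579
Node dd (S = 97.54): V_dd = 1/1.08·[0.3833·1.4294 + 0.6167·0.0000] = 0.5073
Node u (S = 195.8): V_u = 1/1.08·[0.3833·154.2079 + 0.6167·36.7579] = 75.7226
Node d (S = 114.8): V_d = 1/1.08·[0.3833·36.7579 + 0.6167·0.5073] = 13.3365
Node 0 (S = 135): V_0 = 1/1.08·[0.3833·75.7226 + 0.6167·13.3365] = 34.4918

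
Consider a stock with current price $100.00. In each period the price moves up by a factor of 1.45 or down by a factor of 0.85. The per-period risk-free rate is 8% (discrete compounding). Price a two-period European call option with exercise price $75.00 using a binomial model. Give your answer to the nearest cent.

$36.60

Risk-neutral probability p = (1 + 0.08 − 0.85)/(1.45 − 0.85) = 0.2300/0.6000 = 0.3833
Terminal stock prices: S_uu = 210.2, S_ud = 123.2, S_dd = 72.25
Terminal payoffs (S − K): max(135.2, 0) = 135.2, max(48.25, 0) = 48.25, max(-2.75, 0) = 0
Node u (S = 145): V_u = 1/1.08·[0.3833·135.2500 + 0.6167·48.2500] = 75.5556
Node d (S = 85): V_d = 1/1.08·[0.3833·48.2500 + 0.6167·0.0000] = 17.1258
Node 0 (S = 100): V_0 = 1/1.08·[0.3833·75.5556 + 0.6167·17.1258] = 36.5962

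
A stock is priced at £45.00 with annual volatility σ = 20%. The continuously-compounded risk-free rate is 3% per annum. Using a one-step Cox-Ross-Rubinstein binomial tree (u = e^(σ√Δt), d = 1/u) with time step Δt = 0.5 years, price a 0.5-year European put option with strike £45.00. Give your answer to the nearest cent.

£2.82

CRR parameters: u = e^(σ√Δt) = e^(0.2·√0.5) = 1.1519, d = 1/u = 0.8681
Per-period rate: rΔt = 0.03·0.5 = 0.015, so R = e^0.015 = 1.0151
Risk-neutral probability p = (e^0.015 − 0.8681)/(1.1519 − 0.8681) = 0.1470/0.2838 = 0.5180
Terminal stock prices: S_u = 51.84, S_d = 39.07
Terminal payoffs (K − S): max(-6.836, 0) = 0, max(5.934, 0) = 5.934
Node 0 (S = 45): V_0 = e^(−0.015)·[0.5180·0.0000 + 0.4820·5.9344] = 2.8181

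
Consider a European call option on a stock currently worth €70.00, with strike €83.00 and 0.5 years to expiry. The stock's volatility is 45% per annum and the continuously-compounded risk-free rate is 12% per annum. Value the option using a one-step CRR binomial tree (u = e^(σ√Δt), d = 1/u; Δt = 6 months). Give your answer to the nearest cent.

€6.44

CRR parameters: u = e^(σ√Δt) = e^(0.45·√0.5) = 1.3746, d = 1/u = 0.7275
Per-period rate: rΔt = 0.12·0.5 = 0.06, so R = e^0.06 = 1.0618
Risk-neutral probability p = (e^0.06 − 0.7275)/(1.3746 − 0.7275) = 0.3344/0.6472 = 0.5167
Terminal stock prices: S_u = 96.23, S_d = 50.92
Terminal payoffs (S − K): max(13.23, 0) = 13.23, max(-32.08, 0) = 0
Node 0 (S = 70): V_0 = e^(−0.06)·[0.5167·13.2254 + 0.4833·0.0000] = 6.4351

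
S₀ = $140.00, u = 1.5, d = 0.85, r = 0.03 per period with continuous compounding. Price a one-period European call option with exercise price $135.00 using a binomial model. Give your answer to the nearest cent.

$20.21

Risk-neutral probability p = (e^0.03 − 0.85)/(1.5 − 0.85) = 0.1805/0.6500 = 0.2776
Terminal stock prices: S_u = 210, S_d = 119
Terminal payoffs (S − K): max(75, 0) = 75, max(-16, 0) = 0
Node 0 (S = 140): V_0 = e^(−0.03)·[0.2776·75.0000 + 0.7224·0.0000] = 20.2063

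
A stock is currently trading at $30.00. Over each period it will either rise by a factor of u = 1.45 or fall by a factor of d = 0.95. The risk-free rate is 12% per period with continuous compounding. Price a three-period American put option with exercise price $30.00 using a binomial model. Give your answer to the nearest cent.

$0.96

Risk-neutral probability p = (e^0.12 − 0.95)/(1.45 − 0.95) = 0.1775/0.5000 = 0.3550
Terminal stock prices: S_uuu = 91.46, S_uud = 59.92, S_udd = 39.26, S_ddd = 25.72
Terminal payoffs (K − S): max(-61.46, 0) = 0, max(-29.92, 0) = 0, max(-9.259, 0) = 0, max(4.279, 0) = 4.279
Node uu (S = 63.08): continuation = e^(−0.12)·[0.3550·0.0000 + 0.6450·0.0000] = 0.0000; exercise value = 0.0000 ≤ continuation, so V_uu = 0.0000
Node ud (S = 41.32): continuation = e^(−0.12)·[0.3550·0.0000 + 0.6450·0.0000] = 0.0000; exercise value = 0.0000 ≤ continuation, so V_ud = 0.0000
Node dd (S = 27.07): continuation = e^(−0.12)·[0.3550·0.0000 + 0.6450·4.2788] = 2.4477; exercise value = 2.9250 > continuation, so V_dd = 2.9250 (exercise)
Node u (S = 43.5): continuation = e^(−0.12)·[0.3550·0.0000 + 0.6450·0.0000] = 0.0000; exercise value = 0.0000 ≤ continuation, so V_u = 0.0000
Node d (S = 28.5): continuation = e^(−0.12)·[0.3550·0.0000 + 0.6450·2.9250] = 1.6733; exercise value = 1.5000 ≤ continuation, so V_d = 1.6733
Node 0 (S = 30): continuation = e^(−0.12)·[0.3550·0.0000 + 0.6450·1.6733] = 0.9572; exercise value = 0.0000 ≤ continuation, so V_0 = 0.9572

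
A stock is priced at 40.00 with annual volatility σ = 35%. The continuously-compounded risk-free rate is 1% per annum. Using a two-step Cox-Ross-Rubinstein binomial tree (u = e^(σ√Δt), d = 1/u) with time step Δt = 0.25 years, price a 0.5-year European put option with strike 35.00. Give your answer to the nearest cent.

1.95

CRR parameters: u = e^(σ√Δt) = e^(0.35·√0.25) = 1.1912, d = 1/u = 0.8395
Per-period rate: rΔt = 0.01·0.25 = 0.0025, so R = e^0.0025 = 1.0025
Risk-neutral probability p = (e^0.0025 − 0.8395)/(1.1912 − 0.8395) = 0.1630/0.3518 = 0.4635
Terminal stock prices: S_uu = 56.76, S_ud = 40, S_dd = 28.19
Terminal payoffs (K − S): max(-21.76, 0) = 0, max(-5, 0) = 0, max(6.812, 0) = 6.812
Node u (S = 47.65): V_u = e^(−0.0025)·[0.4635·0.0000 + 0.5365·0.0000] = 0.0000
Node d (S = 33.58): V_d = e^(−0.0025)·[0.4635·0.0000 + 0.5365·6.8125] = 3.6459
Node 0 (S = 40): V_0 = e^(−0.0025)·[0.4635·0.0000 + 0.5365·3.6459] = 1.9512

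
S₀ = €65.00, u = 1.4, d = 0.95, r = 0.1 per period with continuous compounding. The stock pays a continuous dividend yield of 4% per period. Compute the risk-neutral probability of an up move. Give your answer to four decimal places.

p = 0.2485

Per-period risk-free factor R = e^0.1 = 1.1052; dividend-adjusted growth = e^(0.1−0.04) = 1.0618.
Risk-neutral probability p = (1.0618 − 0.95)/(1.4 − 0.95) = 0.1118/0.4500 = 0.2485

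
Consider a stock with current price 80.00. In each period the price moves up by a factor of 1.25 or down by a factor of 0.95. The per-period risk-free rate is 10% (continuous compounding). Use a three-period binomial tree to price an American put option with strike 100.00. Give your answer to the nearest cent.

Risk-neutral probability p = (e^0.1 − 0.95)/(1.25 − 0.95) = 0.1552/0.3000 = 0.5172
Terminal stock prices: S_uuu = 156.2, S_uud = 118.8, S_udd = 90.25, S_ddd = 68.59
Terminal payoffs (K − S): max(-56.25, 0) = 0, max(-18.75, 0) = 0, max(9.75, 0) = 9.75, max(31.41, 0) = 31.41
Node uu (S = 125): continuation = e^(−0.1)·[0.5172·0.0000 + 0.4828·0.0000] = 0.0000; exercise value = 0.0000 ≤ continuation, so V_uu = 0.0000
Node ud (S = 95): continuation = e^(−0.1)·[0.5172·0.0000 + 0.4828·9.7500] = 4.2590; exercise value = 5.0000 > continuation, so V_ud = 5.0000 (exercise)
Node dd (S = 72.2): continuation = e^(−0.1)·[0.5172·9.7500 + 0.4828·31.4100] = 18.2837; exercise value = 27.8000 > continuation, so V_dd = 27.8000 (exercise)
Node u (S = 100): continuation = e^(−0.1)·[0.5172·0.0000 + 0.4828·5.0000] = 2.1841; exercise value = 0.0000 ≤ continuation, so V_u = 2.1841
Node d (S = 76): continuation = e^(−0.1)·[0.5172·5.0000 + 0.4828·27.8000] = 14.4837; exercise value = 24.0000 > continuation, so V_d = 24.0000 (exercise)
Node 0 (S = 80): continuation = e^(−0.1)·[0.5172·2.1841 + 0.4828·24.0000] = 11.5059; exercise value = 20.0000 > continuation, so V_0 = 20.0000 (exercise)

20.00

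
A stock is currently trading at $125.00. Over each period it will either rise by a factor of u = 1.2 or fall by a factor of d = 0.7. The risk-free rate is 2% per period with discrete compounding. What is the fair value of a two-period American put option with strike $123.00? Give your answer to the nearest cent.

$16.52

Risk-neutral probability p = (1 + 0.02 − 0.7)/(1.2 − 0.7) = 0.3200/0.5000 = 0.6400
Terminal stock prices: S_uu = 180, S_ud = 105, S_dd = 61.25
Terminal payoffs (K − S): max(-57, 0) = 0, max(18, 0) = 18, max(61.75, 0) = 61.75
Node u (S = 150): continuation = 1/1.02·[0.6400·0.0000 + 0.3600·18.0000] = 6.3529; exercise value = 0.0000 ≤ continuation, so V_u = 6.3529
Node d (S = 87.5): continuation = 1/1.02·[0.6400·18.0000 + 0.3600·61.7500] = 33.0882; exercise value = 35.5000 > continuation, so V_d = 35.5000 (exercise)
Node 0 (S = 125): continuation = 1/1.02·[0.6400·6.3529 + 0.3600·35.5000] = 16.5156; exercise value = 0.0000 ≤ continuation, so V_0 = 16.5156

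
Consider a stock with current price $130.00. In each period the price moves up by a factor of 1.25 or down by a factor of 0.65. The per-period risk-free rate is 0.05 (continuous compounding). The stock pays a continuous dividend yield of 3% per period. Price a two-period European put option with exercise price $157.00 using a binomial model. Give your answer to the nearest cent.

$35.52

Per-period risk-free factor R = e^0.05 = 1.0513; dividend-adjusted growth = e^(0.05−0.03) = 1.0202.
Risk-neutral probability p = (1.0202 − 0.65)/(1.25 − 0.65) = 0.3702/0.6000 = 0.6170
Terminal stock prices: S_uu = 203.1, S_ud = 105.6, S_dd = 54.93
Terminal payoffs (K − S): max(-46.12, 0) = 0, max(51.38, 0) = 51.38, max(102.1, 0) = 102.1
Node u (S = 162.5): V_u = e^(−0.05)·[0.6170·0.0000 + 0.3830·51.3750] = 18.7169
Node d (S = 84.5): V_d = e^(−0.05)·[0.6170·51.3750 + 0.3830·102.0750] = 67.3404
Node 0 (S = 130): V_0 = e^(−0.05)·[0.6170·18.7169 + 0.3830·67.3404] = 35.5185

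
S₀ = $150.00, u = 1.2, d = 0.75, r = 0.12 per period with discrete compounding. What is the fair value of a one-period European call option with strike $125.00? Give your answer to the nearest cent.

Risk-neutral probability p = (1 + 0.12 − 0.75)/(1.2 − 0.75) = 0.3700/0.4500 = 0.8222
Terminal stock prices: S_u = 180, S_d = 112.5
Terminal payoffs (S − K): max(55, 0) = 55, max(-12.5, 0) = 0
Node 0 (S = 150): V_0 = 1/1.12·[0.8222·55.0000 + 0.1778·0.0000] = 40.3770

$40.38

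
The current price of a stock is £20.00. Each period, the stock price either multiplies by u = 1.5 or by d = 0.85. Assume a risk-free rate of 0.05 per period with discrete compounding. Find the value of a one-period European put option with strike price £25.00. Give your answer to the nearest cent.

Risk-neutral probability p = (1 + 0.05 − 0.85)/(1.5 − 0.85) = 0.2000/0.6500 = 0.3077
Terminal stock prices: S_u = 30, S_d = 17
Terminal payoffs (K − S): max(-5, 0) = 0, max(8, 0) = 8
Node 0 (S = 20): V_0 = 1/1.05·[0.3077·0.0000 + 0.6923·8.0000] = 5.2747

£5.27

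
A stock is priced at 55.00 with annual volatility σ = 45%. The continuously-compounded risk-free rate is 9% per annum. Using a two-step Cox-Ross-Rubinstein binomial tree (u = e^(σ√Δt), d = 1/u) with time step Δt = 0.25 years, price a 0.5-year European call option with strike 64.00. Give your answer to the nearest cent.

CRR parameters: u = e^(σ√Δt) = e^(0.45·√0.25) = 1.2523, d = 1/u = 0.7985
Per-period rate: rΔt = 0.09·0.25 = 0.0225, so R = e^0.0225 = 1.0228
Risk-neutral probability p = (e^0.0225 − 0.7985)/(1.2523 − 0.7985) = 0.2242/0.4538 = 0.4941
Terminal stock prices: S_uu = 86.26, S_ud = 55, S_dd = 35.07
Terminal payoffs (S − K): max(22.26, 0) = 22.26, max(-9, 0) = 0, max(-28.93, 0) = 0
Node u (S = 68.88): V_u = e^(−0.0225)·[0.4941·22.2572 + 0.5059·0.0000] = 10.7532
Node d (S = 43.92): V_d = e^(−0.0225)·[0.4941·0.0000 + 0.5059·0.0000] = 0.0000
Node 0 (S = 55): V_0 = e^(−0.0225)·[0.4941·10.7532 + 0.5059·0.0000] = 5.1953

5.20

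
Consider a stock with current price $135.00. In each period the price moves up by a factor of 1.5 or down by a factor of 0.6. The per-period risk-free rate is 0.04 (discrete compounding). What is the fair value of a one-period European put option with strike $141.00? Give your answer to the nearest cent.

$29.49

Risk-neutral probability p = (1 + 0.04 − 0.6)/(1.5 − 0.6) = 0.4400/0.9000 = 0.4889
Terminal stock prices: S_u = 202.5, S_d = 81
Terminal payoffs (K − S): max(-61.5, 0) = 0, max(60, 0) = 60
Node 0 (S = 135): V_0 = 1/1.04·[0.4889·0.0000 + 0.5111·60.0000] = 29.4872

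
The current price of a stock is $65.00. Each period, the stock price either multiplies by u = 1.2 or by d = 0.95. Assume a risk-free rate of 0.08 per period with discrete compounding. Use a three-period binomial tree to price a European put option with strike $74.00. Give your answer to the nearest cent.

Risk-neutral probability p = (1 + 0.08 − 0.95)/(1.2 − 0.95) = 0.1300/0.2500 = 0.5200
Terminal stock prices: S_uuu = 112.3, S_uud = 88.92, S_udd = 70.39, S_ddd = 55.73
Terminal payoffs (K − S): max(-38.32, 0) = 0, max(-14.92, 0) = 0, max(3.605, 0) = 3.605, max(18.27, 0) = 18.27
Node uu (S = 93.6): V_uu = 1/1.08·[0.5200·0.0000 + 0.4800·0.0000] = 0.0000
Node ud (S = 74.1): V_ud = 1/1.08·[0.5200·0.0000 + 0.4800·3.6050] = 1.6022
Node dd (S = 58.66): V_dd = 1/1.08·[0.5200·3.6050 + 0.4800·18.2706] = 9.8560
Node u (S = 78): V_u = 1/1.08·[0.5200·0.0000 + 0.4800·1.6022] = 0.7121
Node d (S = 61.75): V_d = 1/1.08·[0.5200·1.6022 + 0.4800·9.8560] = 5.1519
Node 0 (S = 65): V_0 = 1/1.08·[0.5200·0.7121 + 0.4800·5.1519] = 2.6326

$2.63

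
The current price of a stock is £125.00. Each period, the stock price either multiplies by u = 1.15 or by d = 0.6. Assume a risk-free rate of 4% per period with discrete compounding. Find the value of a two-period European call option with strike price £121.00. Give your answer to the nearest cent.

Risk-neutral probability p = (1 + 0.04 − 0.6)/(1.15 − 0.6) = 0.4400/0.5500 = 0.8000
Terminal stock prices: S_uu = 165.3, S_ud = 86.25, S_dd = 45
Terminal payoffs (S − K): max(44.31, 0) = 44.31, max(-34.75, 0) = 0, max(-76, 0) = 0
Node u (S = 143.8): V_u = 1/1.04·[0.8000·44.3125 + 0.2000·0.0000] = 34.0865
Node d (S = 75): V_d = 1/1.04·[0.8000·0.0000 + 0.2000·0.0000] = 0.0000
Node 0 (S = 125): V_0 = 1/1.04·[0.8000·34.0865 + 0.2000·0.0000] = 26.2204

£26.22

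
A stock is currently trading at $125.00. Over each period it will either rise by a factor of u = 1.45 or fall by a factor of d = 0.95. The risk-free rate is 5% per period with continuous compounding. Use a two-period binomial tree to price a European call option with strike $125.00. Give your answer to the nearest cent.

Risk-neutral probability p = (e^0.05 − 0.95)/(1.45 − 0.95) = 0.1013/0.5000 = 0.2025
Terminal stock prices: S_uu = 262.8, S_ud = 172.2, S_dd = 112.8
Terminal payoffs (S − K): max(137.8, 0) = 137.8, max(47.19, 0) = 47.19, max(-12.19, 0) = 0
Node u (S = 181.2): V_u = e^(−0.05)·[0.2025·137.8125 + 0.7975·47.1875] = 62.3463
Node d (S = 118.8): V_d = e^(−0.05)·[0.2025·47.1875 + 0.7975·0.0000] = 9.0913
Node 0 (S = 125): V_0 = e^(−0.05)·[0.2025·62.3463 + 0.7975·9.0913] = 18.9083

$18.91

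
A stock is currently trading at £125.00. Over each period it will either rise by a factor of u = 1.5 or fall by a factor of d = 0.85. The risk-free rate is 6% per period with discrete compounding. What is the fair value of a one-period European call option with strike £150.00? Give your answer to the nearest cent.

Risk-neutral probability p = (1 + 0.06 − 0.85)/(1.5 − 0.85) = 0.2100/0.6500 = 0.3231
Terminal stock prices: S_u = 187.5, S_d = 106.2
Terminal payoffs (S − K): max(37.5, 0) = 37.5, max(-43.75, 0) = 0
Node 0 (S = 125): V_0 = 1/1.06·[0.3231·37.5000 + 0.6769·0.0000] = 11.4296

£11.43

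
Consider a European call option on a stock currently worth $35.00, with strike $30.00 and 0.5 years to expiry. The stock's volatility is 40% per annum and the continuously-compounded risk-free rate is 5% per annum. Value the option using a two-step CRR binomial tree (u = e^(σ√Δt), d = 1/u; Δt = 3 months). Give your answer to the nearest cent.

$7.46

CRR parameters: u = e^(σ√Δt) = e^(0.4·√0.25) = 1.2214, d = 1/u = 0.8187
Per-period rate: rΔt = 0.05·0.25 = 0.0125, so R = e^0.0125 = 1.0126
Risk-neutral probability p = (e^0.0125 − 0.8187)/(1.2214 − 0.8187) = 0.1938/0.4027 = 0.4814
Terminal stock prices: S_uu = 52.21, S_ud = 35, S_dd = 23.46
Terminal payoffs (S − K): max(22.21, 0) = 22.21, max(5, 0) = 5, max(-6.539, 0) = 0
Node u (S = 42.75): V_u = e^(−0.0125)·[0.4814·22.2139 + 0.5186·5.0000] = 13.1218
Node d (S = 28.66): V_d = e^(−0.0125)·[0.4814·5.0000 + 0.5186·0.0000] = 2.3771
Node 0 (S = 35): V_0 = e^(−0.0125)·[0.4814·13.1218 + 0.5186·2.3771] = 7.4558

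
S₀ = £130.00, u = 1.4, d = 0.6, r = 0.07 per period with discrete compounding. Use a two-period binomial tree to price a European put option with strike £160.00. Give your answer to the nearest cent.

Risk-neutral probability p = (1 + 0.07 − 0.6)/(1.4 − 0.6) = 0.4700/0.8000 = 0.5875
Terminal stock prices: S_uu = 254.8, S_ud = 109.2, S_dd = 46.8
Terminal payoffs (K − S): max(-94.8, 0) = 0, max(50.8, 0) = 50.8, max(113.2, 0) = 113.2
Node u (S = 182): V_u = 1/1.07·[0.5875·0.0000 + 0.4125·50.8000] = 19.5841
Node d (S = 78): V_d = 1/1.07·[0.5875·50.8000 + 0.4125·113.2000] = 71.5327
Node 0 (S = 130): V_0 = 1/1.07·[0.5875·19.5841 + 0.4125·71.5327] = 38.3298

£38.33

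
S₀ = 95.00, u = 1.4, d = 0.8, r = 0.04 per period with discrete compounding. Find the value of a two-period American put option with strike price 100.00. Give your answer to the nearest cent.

Risk-neutral probability p = (1 + 0.04 − 0.8)/(1.4 − 0.8) = 0.2400/0.6000 = 0.4000
Terminal stock prices: S_uu = 186.2, S_ud = 106.4, S_dd = 60.8
Terminal payoffs (K − S): max(-86.2, 0) = 0, max(-6.4, 0) = 0, max(39.2, 0) = 39.2
Node u (S = 133): continuation = 1/1.04·[0.4000·0.0000 + 0.6000·0.0000] = 0.0000; exercise value = 0.0000 ≤ continuation, so V_u = 0.0000
Node d (S = 76): continuation = 1/1.04·[0.4000·0.0000 + 0.6000·39.2000] = 22.6154; exercise value = 24.0000 > continuation, so V_d = 24.0000 (exercise)
Node 0 (S = 95): continuation = 1/1.04·[0.4000·0.0000 + 0.6000·24.0000] = 13.8462; exercise value = 5.0000 ≤ continuation, so V_0 = 13.8462

13.85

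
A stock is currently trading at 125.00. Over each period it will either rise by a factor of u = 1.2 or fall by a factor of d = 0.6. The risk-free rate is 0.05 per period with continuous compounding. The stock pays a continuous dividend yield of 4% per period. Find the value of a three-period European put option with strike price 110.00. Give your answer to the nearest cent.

12.93

Per-period risk-free factor R = e^0.05 = 1.0513; dividend-adjusted growth = e^(0.05−0.04) = 1.0101.
Risk-neutral probability p = (1.0101 − 0.6)/(1.2 − 0.6) = 0.4101/0.6000 = 0.6834
Terminal stock prices: S_uuu = 216, S_uud = 108, S_udd = 54, S_ddd = 27
Terminal payoffs (K − S): max(-106, 0) = 0, max(2, 0) = 2, max(56, 0) = 56, max(83, 0) = 83
Node uu (S = 180): V_uu = e^(−0.05)·[0.6834·0.0000 + 0.3166·2.0000] = 0.6023
Node ud (S = 90): V_ud = e^(−0.05)·[0.6834·2.0000 + 0.3166·56.0000] = 18.1642
Node dd (S = 45): V_dd = e^(−0.05)·[0.6834·56.0000 + 0.3166·83.0000] = 61.3997
Node u (S = 150): V_u = e^(−0.05)·[0.6834·0.6023 + 0.3166·18.1642] = 5.8616
Node d (S = 75): V_d = e^(−0.05)·[0.6834·18.1642 + 0.3166·61.3997] = 30.2984
Node 0 (S = 125): V_0 = e^(−0.05)·[0.6834·5.8616 + 0.3166·30.2984] = 12.9347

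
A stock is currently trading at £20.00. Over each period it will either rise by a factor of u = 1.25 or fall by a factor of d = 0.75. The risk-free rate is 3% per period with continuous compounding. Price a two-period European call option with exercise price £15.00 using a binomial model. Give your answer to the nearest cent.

Risk-neutral probability p = (e^0.03 − 0.75)/(1.25 − 0.75) = 0.2805/0.5000 = 0.5609
Terminal stock prices: S_uu = 31.25, S_ud = 18.75, S_dd = 11.25
Terminal payoffs (S − K): max(16.25, 0) = 16.25, max(3.75, 0) = 3.75, max(-3.75, 0) = 0
Node u (S = 25): V_u = e^(−0.03)·[0.5609·16.2500 + 0.4391·3.7500] = 10.4433
Node d (S = 15): V_d = e^(−0.03)·[0.5609·3.7500 + 0.4391·0.0000] = 2.0412
Node 0 (S = 20): V_0 = e^(−0.03)·[0.5609·10.4433 + 0.4391·2.0412] = 6.5544

£6.55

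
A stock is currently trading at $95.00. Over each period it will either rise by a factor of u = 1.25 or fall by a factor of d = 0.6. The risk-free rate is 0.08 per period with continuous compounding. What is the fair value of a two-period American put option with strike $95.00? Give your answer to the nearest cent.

Risk-neutral probability p = (e^0.08 − 0.6)/(1.25 − 0.6) = 0.4833/0.6500 = 0.7435
Terminal stock prices: S_uu = 148.4, S_ud = 71.25, S_dd = 34.2
Terminal payoffs (K − S): max(-53.44, 0) = 0, max(23.75, 0) = 23.75, max(60.8, 0) = 60.8
Node u (S = 118.8): continuation = e^(−0.08)·[0.7435·0.0000 + 0.2565·23.7500] = 5.6231; exercise value = 0.0000 ≤ continuation, so V_u = 5.6231
Node d (S = 57): continuation = e^(−0.08)·[0.7435·23.7500 + 0.2565·60.8000] = 30.6961; exercise value = 38.0000 > continuation, so V_d = 38.0000 (exercise)
Node 0 (S = 95): continuation = e^(−0.08)·[0.7435·5.6231 + 0.2565·38.0000] = 12.8564; exercise value = 0.0000 ≤ continuation, so V_0 = 12.8564

$12.86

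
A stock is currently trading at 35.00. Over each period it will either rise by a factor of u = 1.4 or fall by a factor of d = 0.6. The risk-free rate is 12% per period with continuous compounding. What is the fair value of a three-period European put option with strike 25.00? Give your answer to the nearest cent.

1.66

Risk-neutral probability p = (e^0.12 − 0.6)/(1.4 − 0.6) = 0.5275/0.8000 = 0.6594
Terminal stock prices: S_uuu = 96.04, S_uud = 41.16, S_udd = 17.64, S_ddd = 7.56
Terminal payoffs (K − S): max(-71.04, 0) = 0, max(-16.16, 0) = 0, max(7.36, 0) = 7.36, max(17.44, 0) = 17.44
Node uu (S = 68.6): V_uu = e^(−0.12)·[0.6594·0.0000 + 0.3406·0.0000] = 0.0000
Node ud (S = 29.4): V_ud = e^(−0.12)·[0.6594·0.0000 + 0.3406·7.3600] = 2.2235
Node dd (S = 12.6): V_dd = e^(−0.12)·[0.6594·7.3600 + 0.3406·17.4400] = 9.5730
Node u (S = 49): V_u = e^(−0.12)·[0.6594·0.0000 + 0.3406·2.2235] = 0.6718
Node d (S = 21): V_d = e^(−0.12)·[0.6594·2.2235 + 0.3406·9.5730] = 4.1925
Node 0 (S = 35): V_0 = e^(−0.12)·[0.6594·0.6718 + 0.3406·4.1925] = 1.6594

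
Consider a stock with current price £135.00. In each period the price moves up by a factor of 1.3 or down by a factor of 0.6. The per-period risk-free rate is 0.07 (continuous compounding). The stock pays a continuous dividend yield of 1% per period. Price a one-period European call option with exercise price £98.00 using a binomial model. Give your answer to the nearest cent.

£47.68

Per-period risk-free factor R = e^0.07 = 1.0725; dividend-adjusted growth = e^(0.07−0.01) = 1.0618.
Risk-neutral probability p = (1.0618 − 0.6)/(1.3 − 0.6) = 0.4618/0.7000 = 0.6598
Terminal stock prices: S_u = 175.5, S_d = 81
Terminal payoffs (S − K): max(77.5, 0) = 77.5, max(-17, 0) = 0
Node 0 (S = 135): V_0 = e^(−0.07)·[0.6598·77.5000 + 0.3402·0.0000] = 47.6751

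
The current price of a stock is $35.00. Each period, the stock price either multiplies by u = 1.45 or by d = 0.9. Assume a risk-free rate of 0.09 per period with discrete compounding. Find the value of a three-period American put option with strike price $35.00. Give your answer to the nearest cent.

Risk-neutral probability p = (1 + 0.09 − 0.9)/(1.45 − 0.9) = 0.1900/0.5500 = 0.3455
Terminal stock prices: S_uuu = 106.7, S_uud = 66.23, S_udd = 41.11, S_ddd = 25.52
Terminal payoffs (K − S): max(-71.7, 0) = 0, max(-31.23, 0) = 0, max(-6.108, 0) = 0, max(9.485, 0) = 9.485
Node uu (S = 73.59): continuation = 1/1.09·[0.3455·0.0000 + 0.6545·0.0000] = 0.0000; exercise value = 0.0000 ≤ continuation, so V_uu = 0.0000
Node ud (S = 45.68): continuation = 1/1.09·[0.3455·0.0000 + 0.6545·0.0000] = 0.0000; exercise value = 0.0000 ≤ continuation, so V_ud = 0.0000
Node dd (S = 28.35): continuation = 1/1.09·[0.3455·0.0000 + 0.6545·9.4850] = 5.6957; exercise value = 6.6500 > continuation, so V_dd = 6.6500 (exercise)
Node u (S = 50.75): continuation = 1/1.09·[0.3455·0.0000 + 0.6545·0.0000] = 0.0000; exercise value = 0.0000 ≤ continuation, so V_u = 0.0000
Node d (S = 31.5): continuation = 1/1.09·[0.3455·0.0000 + 0.6545·6.6500] = 3.9933; exercise value = 3.5000 ≤ continuation, so V_d = 3.9933
Node 0 (S = 35): continuation = 1/1.09·[0.3455·0.0000 + 0.6545·3.9933] = 2.3980; exercise value = 0.0000 ≤ continuation, so V_0 = 2.3980

$2.40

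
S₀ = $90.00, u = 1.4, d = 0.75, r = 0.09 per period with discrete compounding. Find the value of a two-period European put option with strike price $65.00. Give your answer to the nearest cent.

$2.75

Risk-neutral probability p = (1 + 0.09 − 0.75)/(1.4 − 0.75) = 0.3400/0.6500 = 0.5231
Terminal stock prices: S_uu = 176.4, S_ud = 94.5, S_dd = 50.62
Terminal payoffs (K − S): max(-111.4, 0) = 0, max(-29.5, 0) = 0, max(14.38, 0) = 14.38
Node u (S = 126): V_u = 1/1.09·[0.5231·0.0000 + 0.4769·0.0000] = 0.0000
Node d (S = 67.5): V_d = 1/1.09·[0.5231·0.0000 + 0.4769·14.3750] = 6.2897
Node 0 (S = 90): V_0 = 1/1.09·[0.5231·0.0000 + 0.4769·6.2897] = 2.7520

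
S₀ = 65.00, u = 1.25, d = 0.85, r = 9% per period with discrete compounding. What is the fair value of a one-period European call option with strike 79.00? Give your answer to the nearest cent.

1.24

Risk-neutral probability p = (1 + 0.09 − 0.85)/(1.25 − 0.85) = 0.2400/0.4000 = 0.6000
Terminal stock prices: S_u = 81.25, S_d = 55.25
Terminal payoffs (S − K): max(2.25, 0) = 2.25, max(-23.75, 0) = 0
Node 0 (S = 65): V_0 = 1/1.09·[0.6000·2.2500 + 0.4000·0.0000] = 1.2385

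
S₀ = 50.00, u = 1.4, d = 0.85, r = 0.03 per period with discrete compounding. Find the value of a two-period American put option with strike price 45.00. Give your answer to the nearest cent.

Risk-neutral probability p = (1 + 0.03 − 0.85)/(1.4 − 0.85) = 0.1800/0.5500 = 0.3273
Terminal stock prices: S_uu = 98, S_ud = 59.5, S_dd = 36.12
Terminal payoffs (K − S): max(-53, 0) = 0, max(-14.5, 0) = 0, max(8.875, 0) = 8.875
Node u (S = 70): continuation = 1/1.03·[0.3273·0.0000 + 0.6727·0.0000] = 0.0000; exercise value = 0.0000 ≤ continuation, so V_u = 0.0000
Node d (S = 42.5): continuation = 1/1.03·[0.3273·0.0000 + 0.6727·8.8750] = 5.7966; exercise value = 2.5000 ≤ continuation, so V_d = 5.7966
Node 0 (S = 50): continuation = 1/1.03·[0.3273·0.0000 + 0.6727·5.7966] = 3.7859; exercise value = 0.0000 ≤ continuation, so V_0 = 3.7859

3.79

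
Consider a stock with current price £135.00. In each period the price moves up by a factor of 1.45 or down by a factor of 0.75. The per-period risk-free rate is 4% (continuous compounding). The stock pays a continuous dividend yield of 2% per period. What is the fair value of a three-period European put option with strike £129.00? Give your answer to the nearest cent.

Per-period risk-free factor R = e^0.04 = 1.0408; dividend-adjusted growth = e^(0.04−0.02) = 1.0202.
Risk-neutral probability p = (1.0202 − 0.75)/(1.45 − 0.75) = 0.2702/0.7000 = 0.3860
Terminal stock prices: S_uuu = 411.6, S_uud = 212.9, S_udd = 110.1, S_ddd = 56.95
Terminal payoffs (K − S): max(-282.6, 0) = 0, max(-83.88, 0) = 0, max(18.89, 0) = 18.89, max(72.05, 0) = 72.05
Node uu (S = 283.8): V_uu = e^(−0.04)·[0.3860·0.0000 + 0.6140·0.0000] = 0.0000
Node ud (S = 146.8): V_ud = e^(−0.04)·[0.3860·0.0000 + 0.6140·18.8906] = 11.1440
Node dd (S = 75.94): V_dd = e^(−0.04)·[0.3860·18.8906 + 0.6140·72.0469] = 49.5080
Node u (S = 195.8): V_u = e^(−0.04)·[0.3860·0.0000 + 0.6140·11.1440] = 6.5741
Node d (S = 101.2): V_d = e^(−0.04)·[0.3860·11.1440 + 0.6140·49.5080] = 33.3388
Node 0 (S = 135): V_0 = e^(−0.04)·[0.3860·6.5741 + 0.6140·33.3388] = 22.1055

£22.11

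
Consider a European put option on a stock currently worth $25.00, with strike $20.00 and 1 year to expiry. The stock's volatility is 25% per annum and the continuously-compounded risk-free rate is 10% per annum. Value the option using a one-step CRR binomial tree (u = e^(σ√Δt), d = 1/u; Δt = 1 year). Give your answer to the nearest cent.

CRR parameters: u = e^(σ√Δt) = e^(0.25·√1) = 1.2840, d = 1/u = 0.7788
Per-period rate: rΔt = 0.1·1 = 0.1, so R = e^0.1 = 1.1052
Risk-neutral probability p = (e^0.1 − 0.7788)/(1.2840 − 0.7788) = 0.3264/0.5052 = 0.6460
Terminal stock prices: S_u = 32.1, S_d = 19.47
Terminal payoffs (K − S): max(-12.1, 0) = 0, max(0.53, 0) = 0.53
Node 0 (S = 25): V_0 = e^(−0.1)·[0.6460·0.0000 + 0.3540·0.5300] = 0.1698

$0.17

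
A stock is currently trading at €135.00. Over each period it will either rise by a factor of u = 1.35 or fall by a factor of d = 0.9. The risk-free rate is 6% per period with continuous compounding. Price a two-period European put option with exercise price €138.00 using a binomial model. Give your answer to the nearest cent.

€10.42

Risk-neutral probability p = (e^0.06 − 0.9)/(1.35 − 0.9) = 0.1618/0.4500 = 0.3596
Terminal stock prices: S_uu = 246, S_ud = 164, S_dd = 109.4
Terminal payoffs (K − S): max(-108, 0) = 0, max(-26.03, 0) = 0, max(28.65, 0) = 28.65
Node u (S = 182.2): V_u = e^(−0.06)·[0.3596·0.0000 + 0.6404·0.0000] = 0.0000
Node d (S = 121.5): V_d = e^(−0.06)·[0.3596·0.0000 + 0.6404·28.6500] = 17.2780
Node 0 (S = 135): V_0 = e^(−0.06)·[0.3596·0.0000 + 0.6404·17.2780] = 10.4199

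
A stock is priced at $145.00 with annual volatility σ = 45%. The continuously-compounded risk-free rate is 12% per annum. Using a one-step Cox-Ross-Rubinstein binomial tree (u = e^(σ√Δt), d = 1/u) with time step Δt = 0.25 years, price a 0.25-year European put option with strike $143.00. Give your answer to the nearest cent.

CRR parameters: u = e^(σ√Δt) = e^(0.45·√0.25) = 1.2523, d = 1/u = 0.7985
Per-period rate: rΔt = 0.12·0.25 = 0.03, so R = e^0.03 = 1.0305
Risk-neutral probability p = (e^0.03 − 0.7985)/(1.2523 − 0.7985) = 0.2319/0.4538 = 0.5111
Terminal stock prices: S_u = 181.6, S_d = 115.8
Terminal payoffs (K − S): max(-38.59, 0) = 0, max(27.22, 0) = 27.22
Node 0 (S = 145): V_0 = e^(−0.03)·[0.5111·0.0000 + 0.4889·27.2151] = 12.9124

$12.91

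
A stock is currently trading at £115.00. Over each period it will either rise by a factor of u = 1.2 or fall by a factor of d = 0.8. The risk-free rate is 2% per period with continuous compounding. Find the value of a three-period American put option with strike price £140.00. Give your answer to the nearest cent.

£29.15

Risk-neutral probability p = (e^0.02 − 0.8)/(1.2 − 0.8) = 0.2202/0.4000 = 0.5505
Terminal stock prices: S_uuu = 198.7, S_uud = 132.5, S_udd = 88.32, S_ddd = 58.88
Terminal payoffs (K − S): max(-58.72, 0) = 0, max(7.52, 0) = 7.52, max(51.68, 0) = 51.68, max(81.12, 0) = 81.12
Node uu (S = 165.6): continuation = e^(−0.02)·[0.5505·0.0000 + 0.4495·7.5200] = 3.3133; exercise value = 0.0000 ≤ continuation, so V_uu = 3.3133
Node ud (S = 110.4): continuation = e^(−0.02)·[0.5505·7.5200 + 0.4495·51.6800] = 26.8278; exercise value = 29.6000 > continuation, so V_ud = 29.6000 (exercise)
Node dd (S = 73.6): continuation = e^(−0.02)·[0.5505·51.6800 + 0.4495·81.1200] = 63.6278; exercise value = 66.4000 > continuation, so V_dd = 66.4000 (exercise)
Node u (S = 138): continuation = e^(−0.02)·[0.5505·3.3133 + 0.4495·29.6000] = 14.8295; exercise value = 2.0000 ≤ continuation, so V_u = 14.8295
Node d (S = 92): continuation = e^(−0.02)·[0.5505·29.6000 + 0.4495·66.4000] = 45.2278; exercise value = 48.0000 > continuation, so V_d = 48.0000 (exercise)
Node 0 (S = 115): continuation = e^(−0.02)·[0.5505·14.8295 + 0.4495·48.0000] = 29.1506; exercise value = 25.0000 ≤ continuation, so V_0 = 29.1506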